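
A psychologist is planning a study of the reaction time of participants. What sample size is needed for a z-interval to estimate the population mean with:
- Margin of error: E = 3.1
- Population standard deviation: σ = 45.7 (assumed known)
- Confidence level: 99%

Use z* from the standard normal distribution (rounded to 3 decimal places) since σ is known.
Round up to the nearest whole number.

Using z* since population σ is known (z-interval formula).

For 99% confidence, z* = 2.576 (from standard normal table)

Sample size formula for z-interval: n = (z*σ/E)²

n = (2.576 × 45.7 / 3.1)²
  = (37.975226)²
  = 1442.1178

Round up to the nearest whole number: n = 1443

1443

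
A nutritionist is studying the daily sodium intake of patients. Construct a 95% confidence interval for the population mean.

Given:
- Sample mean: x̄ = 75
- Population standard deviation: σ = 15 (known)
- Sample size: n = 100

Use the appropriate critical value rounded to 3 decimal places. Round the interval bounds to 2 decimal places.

The population standard deviation σ is known, so use a z-interval (standard normal critical value).

For 95% confidence, z* = 1.96 (from standard normal table)

Standard error: SE = σ/√n = 15/√100 = 1.500000

Margin of error: E = z* × SE = 1.96 × 1.500000 = 2.9400

Z-interval: x̄ ± E = 75 ± 2.9400 = (72.0600, 77.9400)

Rounded to 2 decimal places:

(72.06, 77.94)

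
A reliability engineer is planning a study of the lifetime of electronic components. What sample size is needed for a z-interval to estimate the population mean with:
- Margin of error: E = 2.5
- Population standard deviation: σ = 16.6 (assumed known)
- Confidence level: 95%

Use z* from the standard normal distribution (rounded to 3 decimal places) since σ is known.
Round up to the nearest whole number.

Using z* since population σ is known (z-interval formula).

For 95% confidence, z* = 1.96 (from standard normal table)

Sample size formula for z-interval: n = (z*σ/E)²

n = (1.96 × 16.6 / 2.5)²
  = (13.014400)²
  = 169.3746

Round up to the nearest whole number: n = 170

170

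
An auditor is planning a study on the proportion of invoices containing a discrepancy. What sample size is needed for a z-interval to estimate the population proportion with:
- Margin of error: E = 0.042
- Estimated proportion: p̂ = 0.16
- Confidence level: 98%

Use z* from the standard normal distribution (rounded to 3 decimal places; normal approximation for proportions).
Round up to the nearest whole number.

Using z* for proportion z-interval (normal approximation).

For 98% confidence, z* = 2.326 (from standard normal table)

Sample size formula for proportion z-interval: n = z*²p̂(1-p̂)/E²

n = 2.326² × 0.16 × 0.84 / 0.042²
  = 5.410276 × 0.1344 / 0.001764
  = 412.2115

Round up to the nearest whole number: n = 413

413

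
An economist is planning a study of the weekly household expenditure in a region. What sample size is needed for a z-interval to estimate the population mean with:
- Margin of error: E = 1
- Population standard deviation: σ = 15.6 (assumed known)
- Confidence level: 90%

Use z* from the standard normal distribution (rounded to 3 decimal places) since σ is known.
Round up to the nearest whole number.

Using z* since population σ is known (z-interval formula).

For 90% confidence, z* = 1.645 (from standard normal table)

Sample size formula for z-interval: n = (z*σ/E)²

n = (1.645 × 15.6 / 1)²
  = (25.662000)²
  = 658.5382

Round up to the nearest whole number: n = 659

659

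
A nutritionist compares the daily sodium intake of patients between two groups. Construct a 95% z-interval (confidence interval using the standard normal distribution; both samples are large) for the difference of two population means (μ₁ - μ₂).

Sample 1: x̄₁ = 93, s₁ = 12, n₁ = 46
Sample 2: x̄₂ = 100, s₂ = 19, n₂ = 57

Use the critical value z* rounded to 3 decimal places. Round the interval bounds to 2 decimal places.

Both samples are large (n₁ = 46 ≥ 30, n₂ = 57 ≥ 30), so a z-interval for the difference of means applies.

Point estimate: x̄₁ - x̄₂ = 93 - 100 = -7

Standard error: SE = √(s₁²/n₁ + s₂²/n₂)
= √(12²/46 + 19²/57)
= √(3.130435 + 6.333333)
= 3.076324

For 95% confidence, z* = 1.96 (from standard normal table)
Margin of error: E = z* × SE = 1.96 × 3.076324 = 6.0296

Z-interval: (x̄₁ - x̄₂) ± E = -7 ± 6.0296 = (-13.0296, -0.9704)

Rounded to 2 decimal places:

(-13.03, -0.97)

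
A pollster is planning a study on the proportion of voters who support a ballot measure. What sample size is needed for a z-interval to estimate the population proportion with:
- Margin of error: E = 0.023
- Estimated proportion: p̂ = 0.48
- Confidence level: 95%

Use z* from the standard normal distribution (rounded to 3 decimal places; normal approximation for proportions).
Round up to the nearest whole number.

Using z* for proportion z-interval (normal approximation).

For 95% confidence, z* = 1.96 (from standard normal table)

Sample size formula for proportion z-interval: n = z*²p̂(1-p̂)/E²

n = 1.96² × 0.48 × 0.52 / 0.023²
  = 3.8416 × 0.2496 / 0.000529
  = 1812.5961

Round up to the nearest whole number: n = 1813

1813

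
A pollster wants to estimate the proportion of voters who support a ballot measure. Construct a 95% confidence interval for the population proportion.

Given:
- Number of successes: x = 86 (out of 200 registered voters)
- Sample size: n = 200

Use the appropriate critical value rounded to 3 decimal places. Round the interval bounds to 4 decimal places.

Sample proportion: p̂ = 86/200 = 0.430000

Check conditions for normal approximation:
  np̂ = 86 ≥ 10 ✓
  n(1-p̂) = 114 ≥ 10 ✓

The sample is large enough, so use a z-interval (normal approximation) for the proportion.

For 95% confidence, z* = 1.96 (from standard normal table)

Standard error: SE = √(p̂(1-p̂)/n) = √(0.430000×0.570000/200) = 0.03500714

Margin of error: E = z* × SE = 1.96 × 0.03500714 = 0.068614

Z-interval: p̂ ± E = 0.430000 ± 0.068614 = (0.361386, 0.498614)

Rounded to 4 decimal places:

(0.3614, 0.4986)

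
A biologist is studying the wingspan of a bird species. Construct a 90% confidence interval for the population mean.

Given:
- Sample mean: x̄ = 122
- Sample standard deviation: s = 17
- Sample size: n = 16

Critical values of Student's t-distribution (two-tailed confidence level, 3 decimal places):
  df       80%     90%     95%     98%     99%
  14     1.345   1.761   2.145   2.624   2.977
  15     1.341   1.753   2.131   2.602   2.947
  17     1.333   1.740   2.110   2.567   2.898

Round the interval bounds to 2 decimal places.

The population standard deviation σ is unknown (only the sample standard deviation s is given), so use a t-interval with df = n - 1 = 16 - 1 = 15.

For 90% confidence with df = 15, t* = 1.753 (from t-table)

Standard error: SE = s/√n = 17/√16 = 4.250000

Margin of error: E = t* × SE = 1.753 × 4.250000 = 7.4502

T-interval: x̄ ± E = 122 ± 7.4502 = (114.5498, 129.4503)

Rounded to 2 decimal places:

(114.55, 129.45)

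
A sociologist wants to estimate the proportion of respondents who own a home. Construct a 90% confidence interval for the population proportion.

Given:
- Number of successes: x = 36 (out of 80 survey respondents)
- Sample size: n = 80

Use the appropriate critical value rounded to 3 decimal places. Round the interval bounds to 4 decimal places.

Sample proportion: p̂ = 36/80 = 0.450000

Check conditions for normal approximation:
  np̂ = 36 ≥ 10 ✓
  n(1-p̂) = 44 ≥ 10 ✓

The sample is large enough, so use a z-interval (normal approximation) for the proportion.

For 90% confidence, z* = 1.645 (from standard normal table)

Standard error: SE = √(p̂(1-p̂)/n) = √(0.450000×0.550000/80) = 0.05562149

Margin of error: E = z* × SE = 1.645 × 0.05562149 = 0.091497

Z-interval: p̂ ± E = 0.450000 ± 0.091497 = (0.358503, 0.541497)

Rounded to 4 decimal places:

(0.3585, 0.5415)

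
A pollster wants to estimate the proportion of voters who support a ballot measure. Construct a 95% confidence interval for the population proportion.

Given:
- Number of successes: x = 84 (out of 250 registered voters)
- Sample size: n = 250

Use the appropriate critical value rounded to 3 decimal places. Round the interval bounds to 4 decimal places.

Sample proportion: p̂ = 84/250 = 0.336000

Check conditions for normal approximation:
  np̂ = 84 ≥ 10 ✓
  n(1-p̂) = 166 ≥ 10 ✓

The sample is large enough, so use a z-interval (normal approximation) for the proportion.

For 95% confidence, z* = 1.96 (from standard normal table)

Standard error: SE = √(p̂(1-p̂)/n) = √(0.336000×0.664000/250) = 0.02987333

Margin of error: E = z* × SE = 1.96 × 0.02987333 = 0.058552

Z-interval: p̂ ± E = 0.336000 ± 0.058552 = (0.277448, 0.394552)

Rounded to 4 decimal places:

(0.2774, 0.3946)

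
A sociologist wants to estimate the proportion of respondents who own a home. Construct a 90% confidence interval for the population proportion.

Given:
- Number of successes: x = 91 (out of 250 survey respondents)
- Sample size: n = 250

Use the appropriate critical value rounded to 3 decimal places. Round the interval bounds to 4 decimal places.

Sample proportion: p̂ = 91/250 = 0.364000

Check conditions for normal approximation:
  np̂ = 91 ≥ 10 ✓
  n(1-p̂) = 159 ≥ 10 ✓

The sample is large enough, so use a z-interval (normal approximation) for the proportion.

For 90% confidence, z* = 1.645 (from standard normal table)

Standard error: SE = √(p̂(1-p̂)/n) = √(0.364000×0.636000/250) = 0.03043051

Margin of error: E = z* × SE = 1.645 × 0.03043051 = 0.050058

Z-interval: p̂ ± E = 0.364000 ± 0.050058 = (0.313942, 0.414058)

Rounded to 4 decimal places:

(0.3139, 0.4141)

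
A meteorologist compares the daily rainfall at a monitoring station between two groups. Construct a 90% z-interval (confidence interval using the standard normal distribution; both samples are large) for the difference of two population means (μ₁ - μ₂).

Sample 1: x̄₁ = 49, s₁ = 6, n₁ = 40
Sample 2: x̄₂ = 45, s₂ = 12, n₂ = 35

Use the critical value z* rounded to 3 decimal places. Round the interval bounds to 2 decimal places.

Both samples are large (n₁ = 40 ≥ 30, n₂ = 35 ≥ 30), so a z-interval for the difference of means applies.

Point estimate: x̄₁ - x̄₂ = 49 - 45 = 4

Standard error: SE = √(s₁²/n₁ + s₂²/n₂)
= √(6²/40 + 12²/35)
= √(0.900000 + 4.114286)
= 2.239260

For 90% confidence, z* = 1.645 (from standard normal table)
Margin of error: E = z* × SE = 1.645 × 2.239260 = 3.6836

Z-interval: (x̄₁ - x̄₂) ± E = 4 ± 3.6836 = (0.3164, 7.6836)

Rounded to 2 decimal places:

(0.32, 7.68)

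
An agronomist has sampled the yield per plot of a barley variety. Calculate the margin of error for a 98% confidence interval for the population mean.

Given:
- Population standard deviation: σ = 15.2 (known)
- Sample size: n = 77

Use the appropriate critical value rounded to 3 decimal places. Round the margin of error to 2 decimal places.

The population standard deviation σ is known, so use the z-interval margin of error formula.

For 98% confidence, z* = 2.326 (from standard normal table)

Margin of error formula for z-interval: E = z* × σ/√n

E = 2.326 × 15.2/√77
  = 2.326 × 1.732201
  = 4.0291

Rounded to 2 decimal places:

4.03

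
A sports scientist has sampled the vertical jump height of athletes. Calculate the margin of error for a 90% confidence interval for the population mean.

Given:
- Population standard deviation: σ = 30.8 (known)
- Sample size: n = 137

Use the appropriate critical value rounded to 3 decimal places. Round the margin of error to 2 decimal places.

The population standard deviation σ is known, so use the z-interval margin of error formula.

For 90% confidence, z* = 1.645 (from standard normal table)

Margin of error formula for z-interval: E = z* × σ/√n

E = 1.645 × 30.8/√137
  = 1.645 × 2.631422
  = 4.3287

Rounded to 2 decimal places:

4.33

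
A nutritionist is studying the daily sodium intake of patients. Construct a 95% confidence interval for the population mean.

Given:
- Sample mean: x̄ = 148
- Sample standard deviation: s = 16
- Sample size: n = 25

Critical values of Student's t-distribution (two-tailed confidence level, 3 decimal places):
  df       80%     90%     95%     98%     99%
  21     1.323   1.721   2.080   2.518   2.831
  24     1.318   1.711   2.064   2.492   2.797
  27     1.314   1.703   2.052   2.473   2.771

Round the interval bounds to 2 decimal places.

The population standard deviation σ is unknown (only the sample standard deviation s is given), so use a t-interval with df = n - 1 = 25 - 1 = 24.

For 95% confidence with df = 24, t* = 2.064 (from t-table)

Standard error: SE = s/√n = 16/√25 = 3.200000

Margin of error: E = t* × SE = 2.064 × 3.200000 = 6.6048

T-interval: x̄ ± E = 148 ± 6.6048 = (141.3952, 154.6048)

Rounded to 2 decimal places:

(141.40, 154.60)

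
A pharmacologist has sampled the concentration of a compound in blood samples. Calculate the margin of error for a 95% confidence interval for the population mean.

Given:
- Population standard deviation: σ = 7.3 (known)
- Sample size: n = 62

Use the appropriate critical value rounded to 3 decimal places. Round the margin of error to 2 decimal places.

The population standard deviation σ is known, so use the z-interval margin of error formula.

For 95% confidence, z* = 1.96 (from standard normal table)

Margin of error formula for z-interval: E = z* × σ/√n

E = 1.96 × 7.3/√62
  = 1.96 × 0.927101
  = 1.8171

Rounded to 2 decimal places:

1.82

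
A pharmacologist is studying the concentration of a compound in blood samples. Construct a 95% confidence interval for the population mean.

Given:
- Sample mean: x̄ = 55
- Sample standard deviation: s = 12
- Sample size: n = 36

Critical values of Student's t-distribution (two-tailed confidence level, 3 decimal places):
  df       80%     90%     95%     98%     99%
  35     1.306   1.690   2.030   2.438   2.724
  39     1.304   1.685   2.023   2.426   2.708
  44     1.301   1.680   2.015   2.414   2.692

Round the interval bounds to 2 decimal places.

The population standard deviation σ is unknown (only the sample standard deviation s is given), so use a t-interval with df = n - 1 = 36 - 1 = 35.

For 95% confidence with df = 35, t* = 2.030 (from t-table)

Standard error: SE = s/√n = 12/√36 = 2.000000

Margin of error: E = t* × SE = 2.030 × 2.000000 = 4.0600

T-interval: x̄ ± E = 55 ± 4.0600 = (50.9400, 59.0600)

Rounded to 2 decimal places:

(50.94, 59.06)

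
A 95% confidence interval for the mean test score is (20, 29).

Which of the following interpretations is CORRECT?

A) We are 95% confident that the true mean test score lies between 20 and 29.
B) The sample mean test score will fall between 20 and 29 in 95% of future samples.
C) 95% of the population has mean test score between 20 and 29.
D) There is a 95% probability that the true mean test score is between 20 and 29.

A confidence interval represents our confidence in the procedure, not a probability statement about the parameter.

Key concept: If we repeated this sampling process many times and computed a 95% CI each time, about 95% of those intervals would contain the true population parameter.

For this specific interval (20, 29):
- Midpoint (point estimate): 24.5
- Margin of error: 4.5

The correct interpretation is the one stating confidence that the true parameter lies in the interval — option A.

A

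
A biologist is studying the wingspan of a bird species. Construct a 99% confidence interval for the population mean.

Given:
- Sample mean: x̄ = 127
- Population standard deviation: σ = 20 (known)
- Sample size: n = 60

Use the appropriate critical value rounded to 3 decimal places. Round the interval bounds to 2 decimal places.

The population standard deviation σ is known, so use a z-interval (standard normal critical value).

For 99% confidence, z* = 2.576 (from standard normal table)

Standard error: SE = σ/√n = 20/√60 = 2.581989

Margin of error: E = z* × SE = 2.576 × 2.581989 = 6.6512

Z-interval: x̄ ± E = 127 ± 6.6512 = (120.3488, 133.6512)

Rounded to 2 decimal places:

(120.35, 133.65)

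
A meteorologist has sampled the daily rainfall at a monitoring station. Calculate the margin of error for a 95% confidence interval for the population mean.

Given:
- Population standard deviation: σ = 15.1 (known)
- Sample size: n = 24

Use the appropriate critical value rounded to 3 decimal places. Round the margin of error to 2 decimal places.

The population standard deviation σ is known, so use the z-interval margin of error formula.

For 95% confidence, z* = 1.96 (from standard normal table)

Margin of error formula for z-interval: E = z* × σ/√n

E = 1.96 × 15.1/√24
  = 1.96 × 3.082275
  = 6.0413

Rounded to 2 decimal places:

6.04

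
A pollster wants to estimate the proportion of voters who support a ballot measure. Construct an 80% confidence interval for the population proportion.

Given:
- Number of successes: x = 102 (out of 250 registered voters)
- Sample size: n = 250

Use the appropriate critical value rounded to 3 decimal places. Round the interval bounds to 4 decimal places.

Sample proportion: p̂ = 102/250 = 0.408000

Check conditions for normal approximation:
  np̂ = 102 ≥ 10 ✓
  n(1-p̂) = 148 ≥ 10 ✓

The sample is large enough, so use a z-interval (normal approximation) for the proportion.

For 80% confidence, z* = 1.282 (from standard normal table)

Standard error: SE = √(p̂(1-p̂)/n) = √(0.408000×0.592000/250) = 0.03108286

Margin of error: E = z* × SE = 1.282 × 0.03108286 = 0.039848

Z-interval: p̂ ± E = 0.408000 ± 0.039848 = (0.368152, 0.447848)

Rounded to 4 decimal places:

(0.3682, 0.4478)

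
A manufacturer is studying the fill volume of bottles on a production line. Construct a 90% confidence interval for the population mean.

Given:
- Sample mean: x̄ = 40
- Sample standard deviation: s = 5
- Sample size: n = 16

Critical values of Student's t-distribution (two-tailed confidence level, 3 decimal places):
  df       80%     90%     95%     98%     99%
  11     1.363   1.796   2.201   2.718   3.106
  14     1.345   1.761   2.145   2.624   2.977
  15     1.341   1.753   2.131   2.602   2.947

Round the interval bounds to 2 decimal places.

The population standard deviation σ is unknown (only the sample standard deviation s is given), so use a t-interval with df = n - 1 = 16 - 1 = 15.

For 90% confidence with df = 15, t* = 1.753 (from t-table)

Standard error: SE = s/√n = 5/√16 = 1.250000

Margin of error: E = t* × SE = 1.753 × 1.250000 = 2.1912

T-interval: x̄ ± E = 40 ± 2.1912 = (37.8088, 42.1912)

Rounded to 2 decimal places:

(37.81, 42.19)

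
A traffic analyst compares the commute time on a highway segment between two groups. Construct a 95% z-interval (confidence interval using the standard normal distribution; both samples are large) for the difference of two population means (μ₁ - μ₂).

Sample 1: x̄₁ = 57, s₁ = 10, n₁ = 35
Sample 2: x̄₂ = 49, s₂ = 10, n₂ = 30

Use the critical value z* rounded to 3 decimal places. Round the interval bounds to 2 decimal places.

Both samples are large (n₁ = 35 ≥ 30, n₂ = 30 ≥ 30), so a z-interval for the difference of means applies.

Point estimate: x̄₁ - x̄₂ = 57 - 49 = 8

Standard error: SE = √(s₁²/n₁ + s₂²/n₂)
= √(10²/35 + 10²/30)
= √(2.857143 + 3.333333)
= 2.488067

For 95% confidence, z* = 1.96 (from standard normal table)
Margin of error: E = z* × SE = 1.96 × 2.488067 = 4.8766

Z-interval: (x̄₁ - x̄₂) ± E = 8 ± 4.8766 = (3.1234, 12.8766)

Rounded to 2 decimal places:

(3.12, 12.88)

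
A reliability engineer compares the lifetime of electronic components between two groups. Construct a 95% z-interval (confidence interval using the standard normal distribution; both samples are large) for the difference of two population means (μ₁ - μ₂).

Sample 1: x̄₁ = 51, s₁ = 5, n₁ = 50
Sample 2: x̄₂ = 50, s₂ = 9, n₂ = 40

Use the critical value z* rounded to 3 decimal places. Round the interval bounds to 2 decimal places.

Both samples are large (n₁ = 50 ≥ 30, n₂ = 40 ≥ 30), so a z-interval for the difference of means applies.

Point estimate: x̄₁ - x̄₂ = 51 - 50 = 1

Standard error: SE = √(s₁²/n₁ + s₂²/n₂)
= √(5²/50 + 9²/40)
= √(0.500000 + 2.025000)
= 1.589025

For 95% confidence, z* = 1.96 (from standard normal table)
Margin of error: E = z* × SE = 1.96 × 1.589025 = 3.1145

Z-interval: (x̄₁ - x̄₂) ± E = 1 ± 3.1145 = (-2.1145, 4.1145)

Rounded to 2 decimal places:

(-2.11, 4.11)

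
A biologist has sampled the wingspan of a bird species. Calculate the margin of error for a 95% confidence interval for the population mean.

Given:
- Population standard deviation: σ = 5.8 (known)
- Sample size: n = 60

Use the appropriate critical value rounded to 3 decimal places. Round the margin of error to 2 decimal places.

The population standard deviation σ is known, so use the z-interval margin of error formula.

For 95% confidence, z* = 1.96 (from standard normal table)

Margin of error formula for z-interval: E = z* × σ/√n

E = 1.96 × 5.8/√60
  = 1.96 × 0.748777
  = 1.4676

Rounded to 2 decimal places:

1.47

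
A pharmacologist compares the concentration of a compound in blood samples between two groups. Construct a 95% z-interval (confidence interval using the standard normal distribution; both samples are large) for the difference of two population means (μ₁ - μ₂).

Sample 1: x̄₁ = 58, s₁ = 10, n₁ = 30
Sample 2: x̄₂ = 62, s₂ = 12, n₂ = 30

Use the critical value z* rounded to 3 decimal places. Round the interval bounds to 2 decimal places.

Both samples are large (n₁ = 30 ≥ 30, n₂ = 30 ≥ 30), so a z-interval for the difference of means applies.

Point estimate: x̄₁ - x̄₂ = 58 - 62 = -4

Standard error: SE = √(s₁²/n₁ + s₂²/n₂)
= √(10²/30 + 12²/30)
= √(3.333333 + 4.800000)
= 2.851900

For 95% confidence, z* = 1.96 (from standard normal table)
Margin of error: E = z* × SE = 1.96 × 2.851900 = 5.5897

Z-interval: (x̄₁ - x̄₂) ± E = -4 ± 5.5897 = (-9.5897, 1.5897)

Rounded to 2 decimal places:

(-9.59, 1.59)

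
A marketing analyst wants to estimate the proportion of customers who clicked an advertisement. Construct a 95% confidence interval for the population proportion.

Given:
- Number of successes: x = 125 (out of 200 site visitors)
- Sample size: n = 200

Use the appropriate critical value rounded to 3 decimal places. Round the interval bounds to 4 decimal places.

Sample proportion: p̂ = 125/200 = 0.625000

Check conditions for normal approximation:
  np̂ = 125 ≥ 10 ✓
  n(1-p̂) = 75 ≥ 10 ✓

The sample is large enough, so use a z-interval (normal approximation) for the proportion.

For 95% confidence, z* = 1.96 (from standard normal table)

Standard error: SE = √(p̂(1-p̂)/n) = √(0.625000×0.375000/200) = 0.03423266

Margin of error: E = z* × SE = 1.96 × 0.03423266 = 0.067096

Z-interval: p̂ ± E = 0.625000 ± 0.067096 = (0.557904, 0.692096)

Rounded to 4 decimal places:

(0.5579, 0.6921)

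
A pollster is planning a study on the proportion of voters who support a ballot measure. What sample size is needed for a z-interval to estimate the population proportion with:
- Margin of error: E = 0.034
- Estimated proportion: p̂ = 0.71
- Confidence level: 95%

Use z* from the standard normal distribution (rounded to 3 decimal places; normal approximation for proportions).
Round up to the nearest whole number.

Using z* for proportion z-interval (normal approximation).

For 95% confidence, z* = 1.96 (from standard normal table)

Sample size formula for proportion z-interval: n = z*²p̂(1-p̂)/E²

n = 1.96² × 0.71 × 0.29 / 0.034²
  = 3.8416 × 0.2059 / 0.001156
  = 684.2435

Round up to the nearest whole number: n = 685

685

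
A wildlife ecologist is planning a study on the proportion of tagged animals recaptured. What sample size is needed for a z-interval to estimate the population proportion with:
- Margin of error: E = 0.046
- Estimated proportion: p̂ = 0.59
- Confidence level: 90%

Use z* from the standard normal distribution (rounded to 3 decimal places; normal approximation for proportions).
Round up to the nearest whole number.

Using z* for proportion z-interval (normal approximation).

For 90% confidence, z* = 1.645 (from standard normal table)

Sample size formula for proportion z-interval: n = z*²p̂(1-p̂)/E²

n = 1.645² × 0.59 × 0.41 / 0.046²
  = 2.706025 × 0.2419 / 0.002116
  = 309.3513

Round up to the nearest whole number: n = 310

310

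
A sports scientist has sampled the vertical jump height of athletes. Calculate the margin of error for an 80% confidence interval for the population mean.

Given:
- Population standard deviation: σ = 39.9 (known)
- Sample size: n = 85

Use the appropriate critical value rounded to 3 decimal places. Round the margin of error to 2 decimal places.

The population standard deviation σ is known, so use the z-interval margin of error formula.

For 80% confidence, z* = 1.282 (from standard normal table)

Margin of error formula for z-interval: E = z* × σ/√n

E = 1.282 × 39.9/√85
  = 1.282 × 4.327763
  = 5.5482

Rounded to 2 decimal places:

5.55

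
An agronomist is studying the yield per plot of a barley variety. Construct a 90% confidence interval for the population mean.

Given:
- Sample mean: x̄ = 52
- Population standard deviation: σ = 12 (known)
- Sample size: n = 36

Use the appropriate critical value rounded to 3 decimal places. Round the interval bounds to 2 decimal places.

The population standard deviation σ is known, so use a z-interval (standard normal critical value).

For 90% confidence, z* = 1.645 (from standard normal table)

Standard error: SE = σ/√n = 12/√36 = 2.000000

Margin of error: E = z* × SE = 1.645 × 2.000000 = 3.2900

Z-interval: x̄ ± E = 52 ± 3.2900 = (48.7100, 55.2900)

Rounded to 2 decimal places:

(48.71, 55.29)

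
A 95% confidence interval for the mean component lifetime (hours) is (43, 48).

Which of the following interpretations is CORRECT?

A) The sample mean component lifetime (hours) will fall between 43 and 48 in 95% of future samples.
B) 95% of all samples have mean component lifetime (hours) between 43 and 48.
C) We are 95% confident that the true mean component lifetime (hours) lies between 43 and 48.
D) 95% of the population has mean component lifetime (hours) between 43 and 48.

A confidence interval represents our confidence in the procedure, not a probability statement about the parameter.

Key concept: If we repeated this sampling process many times and computed a 95% CI each time, about 95% of those intervals would contain the true population parameter.

For this specific interval (43, 48):
- Midpoint (point estimate): 45.5
- Margin of error: 2.5

The correct interpretation is the one stating confidence that the true parameter lies in the interval — option C.

C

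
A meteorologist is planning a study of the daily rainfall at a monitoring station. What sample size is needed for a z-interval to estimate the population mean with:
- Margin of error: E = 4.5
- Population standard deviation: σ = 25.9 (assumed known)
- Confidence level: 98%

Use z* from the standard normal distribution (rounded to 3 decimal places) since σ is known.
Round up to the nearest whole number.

Using z* since population σ is known (z-interval formula).

For 98% confidence, z* = 2.326 (from standard normal table)

Sample size formula for z-interval: n = (z*σ/E)²

n = (2.326 × 25.9 / 4.5)²
  = (13.387422)²
  = 179.2231

Round up to the nearest whole number: n = 180

180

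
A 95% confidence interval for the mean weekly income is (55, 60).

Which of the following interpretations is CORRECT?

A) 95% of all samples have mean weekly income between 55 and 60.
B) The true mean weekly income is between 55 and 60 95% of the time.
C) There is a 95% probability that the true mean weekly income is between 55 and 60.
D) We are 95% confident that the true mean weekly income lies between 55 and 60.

A confidence interval represents our confidence in the procedure, not a probability statement about the parameter.

Key concept: If we repeated this sampling process many times and computed a 95% CI each time, about 95% of those intervals would contain the true population parameter.

For this specific interval (55, 60):
- Midpoint (point estimate): 57.5
- Margin of error: 2.5

The correct interpretation is the one stating confidence that the true parameter lies in the interval — option D.

D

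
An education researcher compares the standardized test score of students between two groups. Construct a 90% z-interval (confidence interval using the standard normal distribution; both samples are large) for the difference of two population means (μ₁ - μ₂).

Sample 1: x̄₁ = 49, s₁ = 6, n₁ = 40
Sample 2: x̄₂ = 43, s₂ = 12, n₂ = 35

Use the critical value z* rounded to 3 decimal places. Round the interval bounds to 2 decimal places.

Both samples are large (n₁ = 40 ≥ 30, n₂ = 35 ≥ 30), so a z-interval for the difference of means applies.

Point estimate: x̄₁ - x̄₂ = 49 - 43 = 6

Standard error: SE = √(s₁²/n₁ + s₂²/n₂)
= √(6²/40 + 12²/35)
= √(0.900000 + 4.114286)
= 2.239260

For 90% confidence, z* = 1.645 (from standard normal table)
Margin of error: E = z* × SE = 1.645 × 2.239260 = 3.6836

Z-interval: (x̄₁ - x̄₂) ± E = 6 ± 3.6836 = (2.3164, 9.6836)

Rounded to 2 decimal places:

(2.32, 9.68)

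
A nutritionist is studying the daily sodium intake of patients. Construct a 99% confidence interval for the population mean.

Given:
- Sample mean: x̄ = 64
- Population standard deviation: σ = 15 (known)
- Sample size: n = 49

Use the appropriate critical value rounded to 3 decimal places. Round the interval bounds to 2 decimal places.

The population standard deviation σ is known, so use a z-interval (standard normal critical value).

For 99% confidence, z* = 2.576 (from standard normal table)

Standard error: SE = σ/√n = 15/√49 = 2.142857

Margin of error: E = z* × SE = 2.576 × 2.142857 = 5.5200

Z-interval: x̄ ± E = 64 ± 5.5200 = (58.4800, 69.5200)

Rounded to 2 decimal places:

(58.48, 69.52)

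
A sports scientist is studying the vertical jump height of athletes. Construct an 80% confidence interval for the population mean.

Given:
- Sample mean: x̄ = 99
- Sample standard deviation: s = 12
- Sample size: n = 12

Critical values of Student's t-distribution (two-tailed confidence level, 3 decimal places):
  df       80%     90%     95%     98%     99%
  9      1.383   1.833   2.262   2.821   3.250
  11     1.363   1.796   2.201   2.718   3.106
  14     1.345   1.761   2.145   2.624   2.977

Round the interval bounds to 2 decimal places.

The population standard deviation σ is unknown (only the sample standard deviation s is given), so use a t-interval with df = n - 1 = 12 - 1 = 11.

For 80% confidence with df = 11, t* = 1.363 (from t-table)

Standard error: SE = s/√n = 12/√12 = 3.464102

Margin of error: E = t* × SE = 1.363 × 3.464102 = 4.7216

T-interval: x̄ ± E = 99 ± 4.7216 = (94.2784, 103.7216)

Rounded to 2 decimal places:

(94.28, 103.72)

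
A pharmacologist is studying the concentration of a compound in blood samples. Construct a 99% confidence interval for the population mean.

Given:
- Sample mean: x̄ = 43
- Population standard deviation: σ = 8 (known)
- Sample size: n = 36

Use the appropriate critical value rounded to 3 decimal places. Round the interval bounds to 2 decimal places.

The population standard deviation σ is known, so use a z-interval (standard normal critical value).

For 99% confidence, z* = 2.576 (from standard normal table)

Standard error: SE = σ/√n = 8/√36 = 1.333333

Margin of error: E = z* × SE = 2.576 × 1.333333 = 3.4347

Z-interval: x̄ ± E = 43 ± 3.4347 = (39.5653, 46.4347)

Rounded to 2 decimal places:

(39.57, 46.43)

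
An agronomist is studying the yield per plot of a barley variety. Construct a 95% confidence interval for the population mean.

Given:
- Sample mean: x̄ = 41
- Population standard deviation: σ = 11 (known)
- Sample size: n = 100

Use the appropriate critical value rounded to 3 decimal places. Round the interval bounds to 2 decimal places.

The population standard deviation σ is known, so use a z-interval (standard normal critical value).

For 95% confidence, z* = 1.96 (from standard normal table)

Standard error: SE = σ/√n = 11/√100 = 1.100000

Margin of error: E = z* × SE = 1.96 × 1.100000 = 2.1560

Z-interval: x̄ ± E = 41 ± 2.1560 = (38.8440, 43.1560)

Rounded to 2 decimal places:

(38.84, 43.16)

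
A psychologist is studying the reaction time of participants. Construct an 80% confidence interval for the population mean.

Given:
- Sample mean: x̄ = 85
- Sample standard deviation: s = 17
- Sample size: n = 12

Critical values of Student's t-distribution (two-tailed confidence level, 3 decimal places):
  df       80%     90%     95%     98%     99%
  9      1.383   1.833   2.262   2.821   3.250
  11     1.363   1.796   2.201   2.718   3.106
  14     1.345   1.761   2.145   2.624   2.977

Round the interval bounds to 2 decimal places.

The population standard deviation σ is unknown (only the sample standard deviation s is given), so use a t-interval with df = n - 1 = 12 - 1 = 11.

For 80% confidence with df = 11, t* = 1.363 (from t-table)

Standard error: SE = s/√n = 17/√12 = 4.907477

Margin of error: E = t* × SE = 1.363 × 4.907477 = 6.6889

T-interval: x̄ ± E = 85 ± 6.6889 = (78.3111, 91.6889)

Rounded to 2 decimal places:

(78.31, 91.69)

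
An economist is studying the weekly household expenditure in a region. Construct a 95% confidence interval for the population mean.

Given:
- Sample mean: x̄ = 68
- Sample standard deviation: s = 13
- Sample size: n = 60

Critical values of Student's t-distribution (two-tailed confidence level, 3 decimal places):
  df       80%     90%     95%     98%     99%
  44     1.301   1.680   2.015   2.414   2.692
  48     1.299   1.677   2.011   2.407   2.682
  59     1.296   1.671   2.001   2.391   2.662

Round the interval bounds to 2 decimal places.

The population standard deviation σ is unknown (only the sample standard deviation s is given), so use a t-interval with df = n - 1 = 60 - 1 = 59.

For 95% confidence with df = 59, t* = 2.001 (from t-table)

Standard error: SE = s/√n = 13/√60 = 1.678293

Margin of error: E = t* × SE = 2.001 × 1.678293 = 3.3583

T-interval: x̄ ± E = 68 ± 3.3583 = (64.6417, 71.3583)

Rounded to 2 decimal places:

(64.64, 71.36)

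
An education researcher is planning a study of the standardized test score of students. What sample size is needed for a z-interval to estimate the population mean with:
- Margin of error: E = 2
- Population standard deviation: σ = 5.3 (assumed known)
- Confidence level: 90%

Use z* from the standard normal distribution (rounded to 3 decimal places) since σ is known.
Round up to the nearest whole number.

Using z* since population σ is known (z-interval formula).

For 90% confidence, z* = 1.645 (from standard normal table)

Sample size formula for z-interval: n = (z*σ/E)²

n = (1.645 × 5.3 / 2)²
  = (4.359250)²
  = 19.0031

Round up to the nearest whole number: n = 20

20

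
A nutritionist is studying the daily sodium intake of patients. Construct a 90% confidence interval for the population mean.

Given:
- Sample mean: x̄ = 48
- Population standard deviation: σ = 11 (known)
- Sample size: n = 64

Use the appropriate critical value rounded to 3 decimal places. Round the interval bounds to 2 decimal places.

The population standard deviation σ is known, so use a z-interval (standard normal critical value).

For 90% confidence, z* = 1.645 (from standard normal table)

Standard error: SE = σ/√n = 11/√64 = 1.375000

Margin of error: E = z* × SE = 1.645 × 1.375000 = 2.2619

Z-interval: x̄ ± E = 48 ± 2.2619 = (45.7381, 50.2619)

Rounded to 2 decimal places:

(45.74, 50.26)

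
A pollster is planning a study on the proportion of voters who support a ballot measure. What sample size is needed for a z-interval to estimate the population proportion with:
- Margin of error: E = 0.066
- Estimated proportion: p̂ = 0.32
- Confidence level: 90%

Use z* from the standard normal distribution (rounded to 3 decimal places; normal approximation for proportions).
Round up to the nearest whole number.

Using z* for proportion z-interval (normal approximation).

For 90% confidence, z* = 1.645 (from standard normal table)

Sample size formula for proportion z-interval: n = z*²p̂(1-p̂)/E²

n = 1.645² × 0.32 × 0.68 / 0.066²
  = 2.706025 × 0.2176 / 0.004356
  = 135.1770

Round up to the nearest whole number: n = 136

136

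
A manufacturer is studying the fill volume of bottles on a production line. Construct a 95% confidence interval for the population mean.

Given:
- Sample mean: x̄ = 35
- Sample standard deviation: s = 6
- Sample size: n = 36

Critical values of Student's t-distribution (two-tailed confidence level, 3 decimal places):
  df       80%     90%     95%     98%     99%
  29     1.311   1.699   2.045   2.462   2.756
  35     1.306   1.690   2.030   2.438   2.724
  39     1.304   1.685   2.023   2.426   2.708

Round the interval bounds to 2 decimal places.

The population standard deviation σ is unknown (only the sample standard deviation s is given), so use a t-interval with df = n - 1 = 36 - 1 = 35.

For 95% confidence with df = 35, t* = 2.030 (from t-table)

Standard error: SE = s/√n = 6/√36 = 1.000000

Margin of error: E = t* × SE = 2.030 × 1.000000 = 2.0300

T-interval: x̄ ± E = 35 ± 2.0300 = (32.9700, 37.0300)

Rounded to 2 decimal places:

(32.97, 37.03)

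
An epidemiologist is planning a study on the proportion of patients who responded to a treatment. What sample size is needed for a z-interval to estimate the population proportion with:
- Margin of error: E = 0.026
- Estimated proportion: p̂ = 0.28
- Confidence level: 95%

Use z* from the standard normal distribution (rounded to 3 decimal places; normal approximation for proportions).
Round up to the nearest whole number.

Using z* for proportion z-interval (normal approximation).

For 95% confidence, z* = 1.96 (from standard normal table)

Sample size formula for proportion z-interval: n = z*²p̂(1-p̂)/E²

n = 1.96² × 0.28 × 0.72 / 0.026²
  = 3.8416 × 0.2016 / 0.000676
  = 1145.6606

Round up to the nearest whole number: n = 1146

1146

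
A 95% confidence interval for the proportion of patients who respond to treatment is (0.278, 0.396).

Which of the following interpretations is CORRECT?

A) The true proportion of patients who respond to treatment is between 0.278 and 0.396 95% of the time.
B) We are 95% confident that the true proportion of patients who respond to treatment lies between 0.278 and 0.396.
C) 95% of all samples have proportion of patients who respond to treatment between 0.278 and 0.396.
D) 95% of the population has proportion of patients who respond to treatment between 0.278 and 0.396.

A confidence interval represents our confidence in the procedure, not a probability statement about the parameter.

Key concept: If we repeated this sampling process many times and computed a 95% CI each time, about 95% of those intervals would contain the true population parameter.

For this specific interval (0.278, 0.396):
- Midpoint (point estimate): 0.337
- Margin of error: 0.059

The correct interpretation is the one stating confidence that the true parameter lies in the interval — option B.

B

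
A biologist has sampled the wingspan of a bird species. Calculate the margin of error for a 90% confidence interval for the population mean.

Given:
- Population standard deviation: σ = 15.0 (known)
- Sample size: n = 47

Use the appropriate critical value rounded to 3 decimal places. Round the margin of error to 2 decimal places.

The population standard deviation σ is known, so use the z-interval margin of error formula.

For 90% confidence, z* = 1.645 (from standard normal table)

Margin of error formula for z-interval: E = z* × σ/√n

E = 1.645 × 15.0/√47
  = 1.645 × 2.187975
  = 3.5992

Rounded to 2 decimal places:

3.60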